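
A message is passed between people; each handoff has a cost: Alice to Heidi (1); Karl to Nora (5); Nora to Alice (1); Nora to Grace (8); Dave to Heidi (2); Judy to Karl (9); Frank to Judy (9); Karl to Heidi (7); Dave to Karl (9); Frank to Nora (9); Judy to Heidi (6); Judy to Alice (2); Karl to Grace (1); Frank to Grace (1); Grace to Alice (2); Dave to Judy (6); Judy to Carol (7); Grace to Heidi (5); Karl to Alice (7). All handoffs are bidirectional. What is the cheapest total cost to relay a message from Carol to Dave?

12

Checking several routes:
Carol -> Judy -> Heidi -> Dave: 7 + 6 + 2 = 15
Carol -> Judy -> Alice -> Heidi -> Dave: 7 + 2 + 1 + 2 = 12
Carol -> Judy -> Dave: 7 + 6 = 13
Shortest: 12.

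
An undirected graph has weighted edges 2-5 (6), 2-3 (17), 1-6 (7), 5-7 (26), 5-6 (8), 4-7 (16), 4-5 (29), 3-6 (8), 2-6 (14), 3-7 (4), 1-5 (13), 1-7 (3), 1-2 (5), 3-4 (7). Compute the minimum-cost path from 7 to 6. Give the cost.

A few of the 7→6 routes:
7 → 1 → 2 → 6: 3 + 5 + 14 = 22
7 → 3 → 6: 4 + 8 = 12
7 → 1 → 6: 3 + 7 = 10
7 → 1 → 2 → 5 → 6: 3 + 5 + 6 + 8 = 22
7 → 1 → 5 → 6: 3 + 13 + 8 = 24
Best route has total 10.

10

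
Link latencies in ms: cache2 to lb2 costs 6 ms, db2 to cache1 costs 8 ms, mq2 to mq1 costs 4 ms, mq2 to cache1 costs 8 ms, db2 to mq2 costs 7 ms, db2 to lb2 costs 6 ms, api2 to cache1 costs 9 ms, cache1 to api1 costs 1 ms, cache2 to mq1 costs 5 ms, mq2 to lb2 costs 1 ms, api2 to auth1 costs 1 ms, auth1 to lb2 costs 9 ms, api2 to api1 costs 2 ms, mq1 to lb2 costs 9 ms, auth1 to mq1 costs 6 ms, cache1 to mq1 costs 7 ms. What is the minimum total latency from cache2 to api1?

A few of the cache2→api1 routes:
cache2 -> lb2 -> auth1 -> api2 -> api1: 6 + 9 + 1 + 2 = 18
cache2 -> lb2 -> mq2 -> cache1 -> api1: 6 + 1 + 8 + 1 = 16
cache2 -> mq1 -> auth1 -> api2 -> api1: 5 + 6 + 1 + 2 = 14
cache2 -> mq1 -> mq2 -> cache1 -> api1: 5 + 4 + 8 + 1 = 18
cache2 -> mq1 -> cache1 -> api1: 5 + 7 + 1 = 13
The minimum is 13 ms.

13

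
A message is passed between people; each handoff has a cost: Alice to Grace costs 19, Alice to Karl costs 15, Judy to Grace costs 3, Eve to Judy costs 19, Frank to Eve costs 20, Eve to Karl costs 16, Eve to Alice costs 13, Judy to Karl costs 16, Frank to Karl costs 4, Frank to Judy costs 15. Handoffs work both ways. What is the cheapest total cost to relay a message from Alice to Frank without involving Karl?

Paths from Alice to Frank avoiding Karl:
Alice -> Eve -> Judy -> Frank: 13 + 19 + 15 = 47
Alice -> Grace -> Judy -> Frank: 19 + 3 + 15 = 37
Alice -> Eve -> Frank: 13 + 20 = 33
Alice -> Grace -> Judy -> Eve -> Frank: 19 + 3 + 19 + 20 = 61
Shortest: 33.

33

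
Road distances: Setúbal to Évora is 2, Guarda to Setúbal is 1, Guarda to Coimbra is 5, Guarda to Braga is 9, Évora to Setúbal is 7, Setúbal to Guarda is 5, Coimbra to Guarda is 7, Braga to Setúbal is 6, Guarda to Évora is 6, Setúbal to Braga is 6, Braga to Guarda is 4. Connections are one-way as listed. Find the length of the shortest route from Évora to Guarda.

Paths from Évora to Guarda:
Évora - Setúbal - Guarda: 7 + 5 = 12
Évora - Setúbal - Braga - Guarda: 7 + 6 + 4 = 17
The minimum is 12.

12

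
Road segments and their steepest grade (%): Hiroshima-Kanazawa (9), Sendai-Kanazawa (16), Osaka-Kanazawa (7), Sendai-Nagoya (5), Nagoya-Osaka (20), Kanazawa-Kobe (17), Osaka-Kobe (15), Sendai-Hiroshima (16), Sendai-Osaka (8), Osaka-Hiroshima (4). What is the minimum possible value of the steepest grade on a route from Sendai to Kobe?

15

A few of the Sendai→Kobe routes:
Sendai → Hiroshima → Osaka → Kobe: max(16, 4, 15) = 16
Sendai → Hiroshima → Kanazawa → Osaka → Kobe: max(16, 9, 7, 15) = 16
Sendai → Kanazawa → Hiroshima → Osaka → Kobe: max(16, 9, 4, 15) = 16
Sendai → Osaka → Kobe: max(8, 15) = 15
Best route has worst link 15%.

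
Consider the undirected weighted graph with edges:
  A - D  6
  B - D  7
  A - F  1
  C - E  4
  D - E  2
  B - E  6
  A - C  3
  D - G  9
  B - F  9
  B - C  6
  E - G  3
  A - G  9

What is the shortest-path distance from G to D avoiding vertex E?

Candidate routes:
G -> A -> D: 9 + 6 = 15
G -> A -> F -> B -> D: 9 + 1 + 9 + 7 = 26
G -> D: 9
G -> A -> C -> B -> D: 9 + 3 + 6 + 7 = 25
Best route has total 9.

9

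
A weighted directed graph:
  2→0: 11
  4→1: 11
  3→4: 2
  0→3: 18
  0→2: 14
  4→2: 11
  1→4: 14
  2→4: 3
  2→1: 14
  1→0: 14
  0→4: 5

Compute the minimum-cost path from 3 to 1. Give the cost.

13

Routes from 3 to 1:
3 - 4 - 2 - 1: 2 + 11 + 14 = 27
3 - 4 - 1: 2 + 11 = 13
Shortest: 13.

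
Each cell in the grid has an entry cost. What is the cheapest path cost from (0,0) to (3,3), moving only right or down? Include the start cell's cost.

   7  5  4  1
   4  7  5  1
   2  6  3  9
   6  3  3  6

Path r0c0 → r1c0 → r2c0 → r2c1 → r2c2 → r3c2 → r3c3: 7 + 4 + 2 + 6 + 3 + 3 + 6 = 31.
(Top row then right column would cost 33.)

31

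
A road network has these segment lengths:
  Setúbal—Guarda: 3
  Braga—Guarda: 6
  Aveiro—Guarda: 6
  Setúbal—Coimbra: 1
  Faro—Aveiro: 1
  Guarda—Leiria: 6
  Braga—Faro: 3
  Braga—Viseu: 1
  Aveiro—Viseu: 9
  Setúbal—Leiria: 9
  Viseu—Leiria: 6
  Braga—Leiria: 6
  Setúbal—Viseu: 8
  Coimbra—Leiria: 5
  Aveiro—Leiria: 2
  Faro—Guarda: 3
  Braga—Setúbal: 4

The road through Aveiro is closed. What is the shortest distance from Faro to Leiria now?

9

A few of the Faro→Leiria routes:
Faro→Guarda→Setúbal→Coimbra→Leiria: 3 + 3 + 1 + 5 = 12
Faro→Braga→Leiria: 3 + 6 = 9
Faro→Braga→Viseu→Leiria: 3 + 1 + 6 = 10
Faro→Guarda→Leiria: 3 + 6 = 9
The minimum is 9.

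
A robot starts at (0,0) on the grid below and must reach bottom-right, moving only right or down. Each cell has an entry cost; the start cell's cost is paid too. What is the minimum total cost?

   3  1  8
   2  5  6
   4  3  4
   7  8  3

Best path: r0c0 -> r0c1 -> r1c1 -> r2c1 -> r2c2 -> r3c2
Cost: 3 + 1 + 5 + 3 + 4 + 3 = 19
For comparison, the top-then-right route costs 25.

19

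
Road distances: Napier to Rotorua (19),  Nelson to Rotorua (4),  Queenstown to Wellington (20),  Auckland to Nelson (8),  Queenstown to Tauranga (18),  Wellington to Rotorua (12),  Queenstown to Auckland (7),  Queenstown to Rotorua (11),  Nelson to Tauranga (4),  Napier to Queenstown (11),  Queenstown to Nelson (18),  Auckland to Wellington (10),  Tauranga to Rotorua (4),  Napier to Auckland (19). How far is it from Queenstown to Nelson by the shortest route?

15

Comparing a few candidate routes:
Queenstown → Auckland → Nelson: 7 + 8 = 15
Queenstown → Nelson: 18
Queenstown → Rotorua → Tauranga → Nelson: 11 + 4 + 4 = 19
Queenstown → Tauranga → Nelson: 18 + 4 = 22
Queenstown → Rotorua → Nelson: 11 + 4 = 15
Best route has total 15.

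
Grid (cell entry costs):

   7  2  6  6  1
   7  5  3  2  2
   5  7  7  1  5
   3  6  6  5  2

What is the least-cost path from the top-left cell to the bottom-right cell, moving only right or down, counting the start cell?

27

One optimal route is (0,0) (0,1) (1,1) (1,2) (1,3) (2,3) (2,4) (3,4).
Its cost is 7 + 2 + 5 + 3 + 2 + 1 + 5 + 2 = 27.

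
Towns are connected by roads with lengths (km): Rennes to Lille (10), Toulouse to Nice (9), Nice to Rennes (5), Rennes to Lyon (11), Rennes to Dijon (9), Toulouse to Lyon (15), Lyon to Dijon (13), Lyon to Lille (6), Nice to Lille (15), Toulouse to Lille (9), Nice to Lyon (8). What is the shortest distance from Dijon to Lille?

A few of the Dijon→Lille routes:
Dijon→Rennes→Nice→Lyon→Lille: 9 + 5 + 8 + 6 = 28
Dijon→Rennes→Nice→Lille: 9 + 5 + 15 = 29
Dijon→Rennes→Nice→Toulouse→Lille: 9 + 5 + 9 + 9 = 32
Dijon→Lyon→Lille: 13 + 6 = 19
Dijon→Rennes→Lyon→Lille: 9 + 11 + 6 = 26
Dijon→Rennes→Lille: 9 + 10 = 19
Shortest: 19 km.

19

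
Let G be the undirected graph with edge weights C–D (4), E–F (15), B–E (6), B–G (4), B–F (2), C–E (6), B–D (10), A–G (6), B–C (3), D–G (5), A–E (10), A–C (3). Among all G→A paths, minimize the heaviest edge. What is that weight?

Comparing a few candidate routes:
G-D-C-A: max(5, 4, 3) = 5
G-B-C-A: max(4, 3, 3) = 4
G-B-E-C-A: max(4, 6, 6, 3) = 6
G-A: max(6) = 6
Best route has worst link 4.

4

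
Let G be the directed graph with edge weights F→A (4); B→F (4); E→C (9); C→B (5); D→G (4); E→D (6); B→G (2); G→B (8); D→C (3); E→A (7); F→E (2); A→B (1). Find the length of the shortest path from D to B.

8

Paths from D to B:
D-C-B: 3 + 5 = 8
D-G-B: 4 + 8 = 12
Best route has total 8.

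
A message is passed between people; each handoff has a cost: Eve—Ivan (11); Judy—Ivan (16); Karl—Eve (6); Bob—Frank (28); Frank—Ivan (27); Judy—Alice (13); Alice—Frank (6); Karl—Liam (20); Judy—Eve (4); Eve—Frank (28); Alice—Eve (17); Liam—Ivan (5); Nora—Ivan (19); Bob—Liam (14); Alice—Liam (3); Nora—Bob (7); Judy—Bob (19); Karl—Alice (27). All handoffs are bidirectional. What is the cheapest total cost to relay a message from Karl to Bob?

Checking several routes:
Karl → Eve → Judy → Alice → Liam → Bob: 6 + 4 + 13 + 3 + 14 = 40
Karl → Eve → Judy → Bob: 6 + 4 + 19 = 29
Karl → Eve → Ivan → Nora → Bob: 6 + 11 + 19 + 7 = 43
Karl → Eve → Ivan → Liam → Bob: 6 + 11 + 5 + 14 = 36
Karl → Liam → Bob: 20 + 14 = 34
Karl → Eve → Alice → Liam → Bob: 6 + 17 + 3 + 14 = 40
Shortest: 29.

29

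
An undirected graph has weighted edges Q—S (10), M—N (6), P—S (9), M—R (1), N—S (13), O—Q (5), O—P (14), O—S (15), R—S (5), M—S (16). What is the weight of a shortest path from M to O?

Some routes from M to O:
M - R - S - O: 1 + 5 + 15 = 21
M - R - S - Q - O: 1 + 5 + 10 + 5 = 21
M - R - S - P - O: 1 + 5 + 9 + 14 = 29
M - S - O: 16 + 15 = 31
Shortest: 21.

21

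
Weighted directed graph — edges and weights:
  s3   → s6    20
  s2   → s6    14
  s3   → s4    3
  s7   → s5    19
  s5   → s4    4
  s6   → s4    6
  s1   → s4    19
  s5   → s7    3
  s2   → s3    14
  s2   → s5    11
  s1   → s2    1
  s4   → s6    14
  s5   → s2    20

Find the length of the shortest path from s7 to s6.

37

Paths from s7 to s6:
s7 - s5 - s2 - s3 - s6: 19 + 20 + 14 + 20 = 73
s7 - s5 - s2 - s6: 19 + 20 + 14 = 53
s7 - s5 - s2 - s3 - s4 - s6: 19 + 20 + 14 + 3 + 14 = 70
s7 - s5 - s4 - s6: 19 + 4 + 14 = 37
Shortest: 37.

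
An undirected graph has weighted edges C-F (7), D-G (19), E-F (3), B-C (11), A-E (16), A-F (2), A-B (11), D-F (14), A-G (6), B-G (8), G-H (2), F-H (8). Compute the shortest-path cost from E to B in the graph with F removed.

Candidate routes:
E - A - G - B: 16 + 6 + 8 = 30
E - A - B: 16 + 11 = 27
The minimum is 27.

27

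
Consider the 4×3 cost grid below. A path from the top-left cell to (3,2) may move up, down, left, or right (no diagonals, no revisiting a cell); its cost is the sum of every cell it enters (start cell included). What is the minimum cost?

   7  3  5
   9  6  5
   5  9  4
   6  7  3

27

One optimal route is r0c0 r0c1 r0c2 r1c2 r2c2 r3c2.
Its cost is 7 + 3 + 5 + 5 + 4 + 3 = 27.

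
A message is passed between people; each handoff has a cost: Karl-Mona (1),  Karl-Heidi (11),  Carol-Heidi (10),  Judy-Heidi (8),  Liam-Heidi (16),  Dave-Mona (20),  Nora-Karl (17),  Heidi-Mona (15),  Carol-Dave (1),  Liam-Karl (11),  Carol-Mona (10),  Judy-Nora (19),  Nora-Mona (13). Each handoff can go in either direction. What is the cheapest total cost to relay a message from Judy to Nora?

19

Some routes from Judy to Nora:
Judy - Nora: 19
Judy - Heidi - Karl - Mona - Nora: 8 + 11 + 1 + 13 = 33
Judy - Heidi - Karl - Nora: 8 + 11 + 17 = 36
Best route has total 19.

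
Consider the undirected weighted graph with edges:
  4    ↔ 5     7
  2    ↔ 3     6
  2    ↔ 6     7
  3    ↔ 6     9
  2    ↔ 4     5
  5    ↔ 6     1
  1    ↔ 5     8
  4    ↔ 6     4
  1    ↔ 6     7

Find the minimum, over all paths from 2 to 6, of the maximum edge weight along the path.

5

Some routes from 2 to 6:
2-4-6: max(5, 4) = 5
2-4-5-1-6: max(5, 7, 8, 7) = 8
2-4-5-6: max(5, 7, 1) = 7
2-6: max(7) = 7
Smallest bottleneck: 5.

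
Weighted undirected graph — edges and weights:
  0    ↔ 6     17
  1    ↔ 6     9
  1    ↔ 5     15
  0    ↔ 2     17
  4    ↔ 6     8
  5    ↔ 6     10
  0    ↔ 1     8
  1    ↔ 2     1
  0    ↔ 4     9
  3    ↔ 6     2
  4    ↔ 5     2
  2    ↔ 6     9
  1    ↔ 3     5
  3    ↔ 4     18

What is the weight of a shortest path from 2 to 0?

Comparing a few candidate routes:
2→0: 17
2→1→0: 1 + 8 = 9
2→6→3→1→0: 9 + 2 + 5 + 8 = 24
The minimum is 9.

9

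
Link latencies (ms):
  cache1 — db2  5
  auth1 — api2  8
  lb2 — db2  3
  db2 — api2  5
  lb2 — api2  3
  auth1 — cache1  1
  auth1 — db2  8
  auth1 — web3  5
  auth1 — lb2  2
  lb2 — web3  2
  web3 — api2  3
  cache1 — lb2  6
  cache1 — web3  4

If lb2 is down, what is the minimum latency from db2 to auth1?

Checking several routes:
db2→api2→web3→auth1: 5 + 3 + 5 = 13
db2→api2→web3→cache1→auth1: 5 + 3 + 4 + 1 = 13
db2→cache1→auth1: 5 + 1 = 6
db2→auth1: 8
db2→api2→auth1: 5 + 8 = 13
Best route has total 6 ms.

6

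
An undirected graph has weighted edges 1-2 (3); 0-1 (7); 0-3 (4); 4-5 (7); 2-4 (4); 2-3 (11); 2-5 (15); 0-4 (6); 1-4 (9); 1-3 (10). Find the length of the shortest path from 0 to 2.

10

A few of the 0→2 routes:
0 → 3 → 2: 4 + 11 = 15
0 → 4 → 2: 6 + 4 = 10
0 → 3 → 1 → 2: 4 + 10 + 3 = 17
0 → 4 → 1 → 2: 6 + 9 + 3 = 18
0 → 1 → 4 → 2: 7 + 9 + 4 = 20
0 → 1 → 2: 7 + 3 = 10
Shortest: 10.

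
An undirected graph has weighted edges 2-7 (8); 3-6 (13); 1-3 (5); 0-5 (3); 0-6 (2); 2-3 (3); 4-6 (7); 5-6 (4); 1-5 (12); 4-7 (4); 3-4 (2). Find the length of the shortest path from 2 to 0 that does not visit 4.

18

Paths from 2 to 0 avoiding 4:
2 - 3 - 1 - 5 - 0: 3 + 5 + 12 + 3 = 23
2 - 3 - 6 - 5 - 0: 3 + 13 + 4 + 3 = 23
2 - 3 - 1 - 5 - 6 - 0: 3 + 5 + 12 + 4 + 2 = 26
2 - 3 - 6 - 0: 3 + 13 + 2 = 18
Best route has total 18.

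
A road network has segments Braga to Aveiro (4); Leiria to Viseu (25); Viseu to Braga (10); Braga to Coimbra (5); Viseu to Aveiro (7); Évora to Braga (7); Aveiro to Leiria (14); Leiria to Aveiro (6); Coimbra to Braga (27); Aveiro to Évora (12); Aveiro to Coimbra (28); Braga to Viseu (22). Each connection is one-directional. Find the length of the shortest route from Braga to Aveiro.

4

Candidate routes:
Braga - Viseu - Aveiro: 22 + 7 = 29
Braga - Aveiro: 4
Shortest: 4.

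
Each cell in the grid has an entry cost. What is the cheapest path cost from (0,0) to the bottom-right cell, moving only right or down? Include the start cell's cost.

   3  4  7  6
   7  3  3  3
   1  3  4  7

23

Take (0,0) → (0,1) → (1,1) → (1,2) → (1,3) → (2,3) for a total of 3 + 4 + 3 + 3 + 3 + 7 = 23.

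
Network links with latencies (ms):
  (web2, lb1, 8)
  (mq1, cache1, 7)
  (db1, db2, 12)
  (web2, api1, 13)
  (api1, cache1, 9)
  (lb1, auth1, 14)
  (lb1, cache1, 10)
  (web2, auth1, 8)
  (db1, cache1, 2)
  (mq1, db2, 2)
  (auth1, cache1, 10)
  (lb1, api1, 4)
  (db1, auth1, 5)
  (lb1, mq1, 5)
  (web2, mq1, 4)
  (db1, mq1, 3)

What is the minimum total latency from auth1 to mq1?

8

Comparing a few candidate routes:
auth1-db1-mq1: 5 + 3 = 8
auth1-web2-mq1: 8 + 4 = 12
auth1-db1-cache1-mq1: 5 + 2 + 7 = 14
Best route has total 8 ms.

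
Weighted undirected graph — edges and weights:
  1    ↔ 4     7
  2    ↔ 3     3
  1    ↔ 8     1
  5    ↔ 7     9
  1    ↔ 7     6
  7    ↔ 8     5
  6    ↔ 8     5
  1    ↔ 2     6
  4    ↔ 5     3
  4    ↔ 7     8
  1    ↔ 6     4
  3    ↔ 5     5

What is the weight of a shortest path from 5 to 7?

9

A few of the 5→7 routes:
5-4-1-7: 3 + 7 + 6 = 16
5-4-7: 3 + 8 = 11
5-3-2-1-7: 5 + 3 + 6 + 6 = 20
5-7: 9
5-4-1-8-7: 3 + 7 + 1 + 5 = 16
Best route has total 9.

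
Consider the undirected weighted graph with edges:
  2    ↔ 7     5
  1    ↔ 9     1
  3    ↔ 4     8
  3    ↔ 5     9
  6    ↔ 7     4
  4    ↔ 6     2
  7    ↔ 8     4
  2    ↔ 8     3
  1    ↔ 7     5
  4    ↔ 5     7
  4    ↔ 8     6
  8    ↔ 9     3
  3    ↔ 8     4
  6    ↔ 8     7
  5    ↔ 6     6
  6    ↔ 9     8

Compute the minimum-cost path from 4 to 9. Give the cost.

A few of the 4→9 routes:
4→6→8→9: 2 + 7 + 3 = 12
4→6→9: 2 + 8 = 10
4→8→9: 6 + 3 = 9
Shortest: 9.

9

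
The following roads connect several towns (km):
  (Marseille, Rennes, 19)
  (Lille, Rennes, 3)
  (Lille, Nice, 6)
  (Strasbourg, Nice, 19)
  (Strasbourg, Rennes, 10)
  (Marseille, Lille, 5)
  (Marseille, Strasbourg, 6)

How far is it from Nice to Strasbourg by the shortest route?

17

Paths from Nice to Strasbourg:
Nice -> Strasbourg: 19
Nice -> Lille -> Rennes -> Marseille -> Strasbourg: 6 + 3 + 19 + 6 = 34
Nice -> Lille -> Rennes -> Strasbourg: 6 + 3 + 10 = 19
Nice -> Lille -> Marseille -> Rennes -> Strasbourg: 6 + 5 + 19 + 10 = 40
Nice -> Lille -> Marseille -> Strasbourg: 6 + 5 + 6 = 17
The minimum is 17 km.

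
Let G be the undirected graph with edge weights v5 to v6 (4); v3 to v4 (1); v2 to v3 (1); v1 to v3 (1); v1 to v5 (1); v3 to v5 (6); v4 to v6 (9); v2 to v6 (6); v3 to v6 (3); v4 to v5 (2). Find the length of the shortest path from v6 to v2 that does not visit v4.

Candidate routes:
v6 - v5 - v1 - v3 - v2: 4 + 1 + 1 + 1 = 7
v6 - v3 - v2: 3 + 1 = 4
v6 - v2: 6
v6 - v5 - v3 - v2: 4 + 6 + 1 = 11
Shortest: 4.

4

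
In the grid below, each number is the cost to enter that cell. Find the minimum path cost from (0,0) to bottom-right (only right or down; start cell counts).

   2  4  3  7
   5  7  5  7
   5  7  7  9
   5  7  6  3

30

Cheapest: r0c0 r0c1 r0c2 r1c2 r2c2 r3c2 r3c3
  2 + 4 + 3 + 5 + 7 + 6 + 3 = 30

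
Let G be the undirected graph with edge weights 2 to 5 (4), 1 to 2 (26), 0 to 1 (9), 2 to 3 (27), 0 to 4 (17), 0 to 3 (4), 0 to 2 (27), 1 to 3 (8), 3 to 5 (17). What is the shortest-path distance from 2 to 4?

Comparing a few candidate routes:
2 - 1 - 0 - 4: 26 + 9 + 17 = 52
2 - 3 - 0 - 4: 27 + 4 + 17 = 48
2 - 5 - 3 - 0 - 4: 4 + 17 + 4 + 17 = 42
2 - 0 - 4: 27 + 17 = 44
2 - 5 - 3 - 1 - 0 - 4: 4 + 17 + 8 + 9 + 17 = 55
2 - 1 - 3 - 0 - 4: 26 + 8 + 4 + 17 = 55
The minimum is 42.

42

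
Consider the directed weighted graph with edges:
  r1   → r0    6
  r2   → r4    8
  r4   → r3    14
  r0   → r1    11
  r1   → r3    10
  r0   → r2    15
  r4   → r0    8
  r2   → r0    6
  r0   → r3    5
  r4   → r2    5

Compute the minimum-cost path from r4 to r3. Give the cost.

A few of the r4→r3 routes:
r4 - r2 - r0 - r3: 5 + 6 + 5 = 16
r4 - r3: 14
r4 - r0 - r1 - r3: 8 + 11 + 10 = 29
r4 - r0 - r3: 8 + 5 = 13
Shortest: 13.

13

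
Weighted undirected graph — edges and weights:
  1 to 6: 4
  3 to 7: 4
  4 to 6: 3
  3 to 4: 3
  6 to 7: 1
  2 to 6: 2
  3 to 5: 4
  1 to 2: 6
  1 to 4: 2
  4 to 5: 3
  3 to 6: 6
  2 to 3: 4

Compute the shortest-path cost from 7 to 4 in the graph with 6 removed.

Routes from 7 to 4 avoiding 6:
7-3-2-1-4: 4 + 4 + 6 + 2 = 16
7-3-5-4: 4 + 4 + 3 = 11
7-3-4: 4 + 3 = 7
Best route has total 7.

7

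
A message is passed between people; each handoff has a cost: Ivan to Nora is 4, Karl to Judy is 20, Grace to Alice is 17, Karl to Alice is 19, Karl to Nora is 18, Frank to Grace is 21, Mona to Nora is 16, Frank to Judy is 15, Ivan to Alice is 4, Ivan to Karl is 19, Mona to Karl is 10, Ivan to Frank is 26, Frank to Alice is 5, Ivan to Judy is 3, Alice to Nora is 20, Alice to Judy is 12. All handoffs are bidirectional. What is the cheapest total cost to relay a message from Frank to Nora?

A few of the Frank→Nora routes:
Frank - Alice - Ivan - Nora: 5 + 4 + 4 = 13
Frank - Alice - Judy - Ivan - Nora: 5 + 12 + 3 + 4 = 24
Frank - Alice - Nora: 5 + 20 = 25
Frank - Ivan - Nora: 26 + 4 = 30
Frank - Judy - Alice - Ivan - Nora: 15 + 12 + 4 + 4 = 35
Frank - Judy - Ivan - Nora: 15 + 3 + 4 = 22
The minimum is 13.

13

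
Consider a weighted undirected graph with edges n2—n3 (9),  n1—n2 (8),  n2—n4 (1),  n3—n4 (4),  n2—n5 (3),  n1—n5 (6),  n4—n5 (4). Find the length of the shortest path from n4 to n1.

Routes from n4 to n1:
n4-n5-n2-n1: 4 + 3 + 8 = 15
n4-n3-n2-n5-n1: 4 + 9 + 3 + 6 = 22
n4-n2-n1: 1 + 8 = 9
n4-n3-n2-n1: 4 + 9 + 8 = 21
n4-n2-n5-n1: 1 + 3 + 6 = 10
n4-n5-n1: 4 + 6 = 10
The minimum is 9.

9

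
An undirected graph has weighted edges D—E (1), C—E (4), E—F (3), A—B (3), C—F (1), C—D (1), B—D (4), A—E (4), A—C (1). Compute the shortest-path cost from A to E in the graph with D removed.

Routes from A to E avoiding D:
A -> C -> F -> E: 1 + 1 + 3 = 5
A -> E: 4
A -> C -> E: 1 + 4 = 5
Best route has total 4.

4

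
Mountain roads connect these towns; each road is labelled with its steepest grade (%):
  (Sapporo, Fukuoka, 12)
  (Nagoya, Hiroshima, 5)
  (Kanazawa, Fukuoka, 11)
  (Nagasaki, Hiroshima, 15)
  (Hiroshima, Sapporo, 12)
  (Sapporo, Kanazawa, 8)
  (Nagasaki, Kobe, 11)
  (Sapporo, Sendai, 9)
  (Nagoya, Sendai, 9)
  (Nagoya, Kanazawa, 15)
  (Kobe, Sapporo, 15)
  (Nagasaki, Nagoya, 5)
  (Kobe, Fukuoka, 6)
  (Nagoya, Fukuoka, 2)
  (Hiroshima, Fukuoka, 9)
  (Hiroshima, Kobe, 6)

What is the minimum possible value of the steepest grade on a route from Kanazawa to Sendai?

Some routes from Kanazawa to Sendai:
Kanazawa → Fukuoka → Kobe → Nagasaki → Nagoya → Sendai: max(11, 6, 11, 5, 9) = 11
Kanazawa → Fukuoka → Hiroshima → Kobe → Nagasaki → Nagoya → Sendai: max(11, 9, 6, 11, 5, 9) = 11
Kanazawa → Fukuoka → Kobe → Hiroshima → Nagoya → Sendai: max(11, 6, 6, 5, 9) = 11
Kanazawa → Sapporo → Sendai: max(8, 9) = 9
Kanazawa → Fukuoka → Nagoya → Sendai: max(11, 2, 9) = 11
Best route has worst link 9%.

9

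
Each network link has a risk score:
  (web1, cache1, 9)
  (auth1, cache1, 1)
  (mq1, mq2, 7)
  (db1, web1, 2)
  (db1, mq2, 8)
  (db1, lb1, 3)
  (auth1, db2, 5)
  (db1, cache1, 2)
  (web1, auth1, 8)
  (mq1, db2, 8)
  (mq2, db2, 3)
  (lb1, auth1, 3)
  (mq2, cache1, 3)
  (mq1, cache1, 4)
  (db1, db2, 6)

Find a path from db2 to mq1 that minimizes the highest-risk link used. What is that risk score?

Comparing a few candidate routes:
db2 - db1 - lb1 - auth1 - cache1 - mq1: max(6, 3, 3, 1, 4) = 6
db2 - auth1 - lb1 - db1 - cache1 - mq1: max(5, 3, 3, 2, 4) = 5
db2 - db1 - cache1 - mq1: max(6, 2, 4) = 6
db2 - auth1 - cache1 - mq1: max(5, 1, 4) = 5
db2 - mq2 - cache1 - mq1: max(3, 3, 4) = 4
db2 - db1 - lb1 - auth1 - cache1 - mq2 - mq1: max(6, 3, 3, 1, 3, 7) = 7
The minimum achievable maximum is 4.

4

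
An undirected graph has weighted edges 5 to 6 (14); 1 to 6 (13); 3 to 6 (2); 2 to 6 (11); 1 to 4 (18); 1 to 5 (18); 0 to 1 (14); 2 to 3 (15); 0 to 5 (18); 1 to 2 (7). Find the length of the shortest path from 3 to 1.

15

Comparing a few candidate routes:
3 -> 2 -> 1: 15 + 7 = 22
3 -> 6 -> 1: 2 + 13 = 15
3 -> 6 -> 5 -> 1: 2 + 14 + 18 = 34
3 -> 6 -> 2 -> 1: 2 + 11 + 7 = 20
The minimum is 15.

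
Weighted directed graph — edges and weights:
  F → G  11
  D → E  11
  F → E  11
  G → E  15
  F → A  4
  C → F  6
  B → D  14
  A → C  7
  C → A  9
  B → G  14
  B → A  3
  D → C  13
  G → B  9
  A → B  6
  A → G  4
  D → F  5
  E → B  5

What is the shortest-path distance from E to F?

Paths from E to F:
E → B → D → F: 5 + 14 + 5 = 24
E → B → D → C → F: 5 + 14 + 13 + 6 = 38
E → B → A → C → F: 5 + 3 + 7 + 6 = 21
Shortest: 21.

21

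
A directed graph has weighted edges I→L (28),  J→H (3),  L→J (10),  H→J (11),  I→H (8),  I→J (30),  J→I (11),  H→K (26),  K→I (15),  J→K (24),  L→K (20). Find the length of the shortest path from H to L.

Routes from H to L:
H-J-I-L: 11 + 11 + 28 = 50
H-K-I-L: 26 + 15 + 28 = 69
H-J-K-I-L: 11 + 24 + 15 + 28 = 78
Best route has total 50.

50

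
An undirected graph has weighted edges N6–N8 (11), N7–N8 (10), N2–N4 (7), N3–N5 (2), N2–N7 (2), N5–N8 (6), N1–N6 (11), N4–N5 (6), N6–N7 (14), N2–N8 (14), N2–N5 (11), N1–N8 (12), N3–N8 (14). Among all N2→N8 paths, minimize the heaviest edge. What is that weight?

Some routes from N2 to N8:
N2→N7→N8: max(2, 10) = 10
N2→N5→N3→N8: max(11, 2, 14) = 14
N2→N5→N8: max(11, 6) = 11
N2→N4→N5→N3→N8: max(7, 6, 2, 14) = 14
N2→N8: max(14) = 14
N2→N4→N5→N8: max(7, 6, 6) = 7
Best route has worst link 7.

7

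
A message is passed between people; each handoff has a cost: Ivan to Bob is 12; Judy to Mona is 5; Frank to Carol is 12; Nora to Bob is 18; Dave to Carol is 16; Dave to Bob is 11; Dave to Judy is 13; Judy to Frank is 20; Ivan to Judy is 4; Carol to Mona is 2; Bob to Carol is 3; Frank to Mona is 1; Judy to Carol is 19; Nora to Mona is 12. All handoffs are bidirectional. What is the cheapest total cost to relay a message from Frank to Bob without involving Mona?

Checking several routes:
Frank-Judy-Carol-Bob: 20 + 19 + 3 = 42
Frank-Carol-Bob: 12 + 3 = 15
Frank-Judy-Dave-Bob: 20 + 13 + 11 = 44
Frank-Carol-Dave-Bob: 12 + 16 + 11 = 39
Frank-Judy-Ivan-Bob: 20 + 4 + 12 = 36
Shortest: 15.

15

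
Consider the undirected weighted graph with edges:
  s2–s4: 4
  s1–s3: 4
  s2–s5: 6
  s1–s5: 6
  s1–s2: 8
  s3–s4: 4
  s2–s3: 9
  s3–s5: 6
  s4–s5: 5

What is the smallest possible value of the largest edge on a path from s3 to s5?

Checking several routes:
s3→s4→s5: max(4, 5) = 5
s3→s5: max(6) = 6
s3→s4→s2→s5: max(4, 4, 6) = 6
s3→s1→s5: max(4, 6) = 6
Best route has worst link 5.

5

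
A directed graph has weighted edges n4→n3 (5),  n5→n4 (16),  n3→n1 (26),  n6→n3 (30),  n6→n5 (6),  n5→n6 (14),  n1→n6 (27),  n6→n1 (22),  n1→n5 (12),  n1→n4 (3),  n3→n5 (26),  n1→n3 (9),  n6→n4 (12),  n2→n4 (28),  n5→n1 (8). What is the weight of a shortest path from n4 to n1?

31

Paths from n4 to n1:
n4 - n3 - n5 - n6 - n1: 5 + 26 + 14 + 22 = 67
n4 - n3 - n1: 5 + 26 = 31
n4 - n3 - n5 - n1: 5 + 26 + 8 = 39
Best route has total 31.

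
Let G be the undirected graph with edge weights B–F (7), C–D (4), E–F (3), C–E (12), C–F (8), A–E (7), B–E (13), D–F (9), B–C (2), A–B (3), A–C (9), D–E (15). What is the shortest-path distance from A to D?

Comparing a few candidate routes:
A -> E -> F -> D: 7 + 3 + 9 = 19
A -> B -> F -> D: 3 + 7 + 9 = 19
A -> E -> D: 7 + 15 = 22
A -> C -> D: 9 + 4 = 13
A -> B -> C -> D: 3 + 2 + 4 = 9
A -> E -> F -> C -> D: 7 + 3 + 8 + 4 = 22
Shortest: 9.

9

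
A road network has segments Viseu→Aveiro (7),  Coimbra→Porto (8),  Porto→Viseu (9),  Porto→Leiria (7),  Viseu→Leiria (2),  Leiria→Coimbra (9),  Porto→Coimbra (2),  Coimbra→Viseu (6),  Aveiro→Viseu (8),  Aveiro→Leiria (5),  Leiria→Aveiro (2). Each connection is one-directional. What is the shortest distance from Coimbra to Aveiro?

10

Checking several routes:
Coimbra→Porto→Leiria→Aveiro: 8 + 7 + 2 = 17
Coimbra→Viseu→Leiria→Aveiro: 6 + 2 + 2 = 10
Coimbra→Viseu→Aveiro: 6 + 7 = 13
Shortest: 10.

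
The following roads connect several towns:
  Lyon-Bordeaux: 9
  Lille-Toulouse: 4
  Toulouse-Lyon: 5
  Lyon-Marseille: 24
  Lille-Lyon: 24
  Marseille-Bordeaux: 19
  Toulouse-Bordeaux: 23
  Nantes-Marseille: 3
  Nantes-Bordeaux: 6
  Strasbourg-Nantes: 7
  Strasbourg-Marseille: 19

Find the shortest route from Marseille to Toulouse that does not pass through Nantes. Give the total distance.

Candidate routes:
Marseille -> Bordeaux -> Toulouse: 19 + 23 = 42
Marseille -> Lyon -> Bordeaux -> Toulouse: 24 + 9 + 23 = 56
Marseille -> Bordeaux -> Lyon -> Toulouse: 19 + 9 + 5 = 33
Marseille -> Lyon -> Lille -> Toulouse: 24 + 24 + 4 = 52
Marseille -> Bordeaux -> Lyon -> Lille -> Toulouse: 19 + 9 + 24 + 4 = 56
Marseille -> Lyon -> Toulouse: 24 + 5 = 29
Shortest: 29.

29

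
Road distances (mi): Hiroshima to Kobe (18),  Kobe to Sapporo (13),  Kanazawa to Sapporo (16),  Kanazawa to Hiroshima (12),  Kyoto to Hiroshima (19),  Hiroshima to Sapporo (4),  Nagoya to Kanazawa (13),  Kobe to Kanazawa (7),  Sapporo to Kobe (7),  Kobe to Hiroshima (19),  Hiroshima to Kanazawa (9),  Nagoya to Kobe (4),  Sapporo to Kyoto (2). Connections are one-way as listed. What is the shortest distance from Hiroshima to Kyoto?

6

Paths from Hiroshima to Kyoto:
Hiroshima→Kobe→Sapporo→Kyoto: 18 + 13 + 2 = 33
Hiroshima→Sapporo→Kyoto: 4 + 2 = 6
Hiroshima→Kobe→Kanazawa→Sapporo→Kyoto: 18 + 7 + 16 + 2 = 43
Hiroshima→Kanazawa→Sapporo→Kyoto: 9 + 16 + 2 = 27
Shortest: 6 mi.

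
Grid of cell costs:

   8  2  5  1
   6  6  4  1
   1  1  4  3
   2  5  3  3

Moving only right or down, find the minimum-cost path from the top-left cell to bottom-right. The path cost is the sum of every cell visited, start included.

23

Path [0,0]→[0,1]→[0,2]→[0,3]→[1,3]→[2,3]→[3,3]: 8 + 2 + 5 + 1 + 1 + 3 + 3 = 23.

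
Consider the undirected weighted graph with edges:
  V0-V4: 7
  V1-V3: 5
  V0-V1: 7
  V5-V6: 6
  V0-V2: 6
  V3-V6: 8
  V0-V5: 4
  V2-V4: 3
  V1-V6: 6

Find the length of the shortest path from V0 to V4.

7

Routes from V0 to V4:
V0 - V4: 7
V0 - V2 - V4: 6 + 3 = 9
Best route has total 7.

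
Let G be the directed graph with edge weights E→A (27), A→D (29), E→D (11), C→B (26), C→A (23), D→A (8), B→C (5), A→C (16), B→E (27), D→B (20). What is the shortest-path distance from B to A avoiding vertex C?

46

Routes from B to A avoiding C:
B-E-A: 27 + 27 = 54
B-E-D-A: 27 + 11 + 8 = 46
Shortest: 46.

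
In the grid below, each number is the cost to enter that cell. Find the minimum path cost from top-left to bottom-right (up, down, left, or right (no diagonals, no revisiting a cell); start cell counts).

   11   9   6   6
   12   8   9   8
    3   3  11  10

50

Best path: [0,0] -> [0,1] -> [0,2] -> [0,3] -> [1,3] -> [2,3]
Cost: 11 + 9 + 6 + 6 + 8 + 10 = 50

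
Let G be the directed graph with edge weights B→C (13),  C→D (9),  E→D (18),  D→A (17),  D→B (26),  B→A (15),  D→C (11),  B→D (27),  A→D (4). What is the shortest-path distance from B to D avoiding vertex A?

22

Paths from B to D avoiding A:
B -> D: 27
B -> C -> D: 13 + 9 = 22
Shortest: 22.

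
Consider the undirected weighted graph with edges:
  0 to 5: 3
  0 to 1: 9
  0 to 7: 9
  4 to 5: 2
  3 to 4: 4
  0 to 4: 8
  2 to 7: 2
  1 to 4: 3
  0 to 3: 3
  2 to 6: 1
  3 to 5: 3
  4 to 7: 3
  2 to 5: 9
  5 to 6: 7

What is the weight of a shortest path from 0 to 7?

Checking several routes:
0 - 3 - 4 - 7: 3 + 4 + 3 = 10
0 - 5 - 4 - 7: 3 + 2 + 3 = 8
0 - 7: 9
Shortest: 8.

8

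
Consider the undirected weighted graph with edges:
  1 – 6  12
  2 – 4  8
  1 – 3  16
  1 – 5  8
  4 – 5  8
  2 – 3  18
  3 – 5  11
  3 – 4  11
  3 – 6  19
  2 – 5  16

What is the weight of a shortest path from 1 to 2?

24

Comparing a few candidate routes:
1 - 3 - 2: 16 + 18 = 34
1 - 5 - 2: 8 + 16 = 24
1 - 5 - 4 - 2: 8 + 8 + 8 = 24
The minimum is 24.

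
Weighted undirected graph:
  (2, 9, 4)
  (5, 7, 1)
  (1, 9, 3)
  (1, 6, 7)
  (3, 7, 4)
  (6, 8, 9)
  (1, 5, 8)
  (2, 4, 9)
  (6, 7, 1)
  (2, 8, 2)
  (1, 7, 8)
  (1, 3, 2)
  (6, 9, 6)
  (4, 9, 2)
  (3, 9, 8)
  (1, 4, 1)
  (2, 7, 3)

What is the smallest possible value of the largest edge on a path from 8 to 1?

4

Checking several routes:
8 → 2 → 9 → 6 → 7 → 3 → 1: max(2, 4, 6, 1, 4, 2) = 6
8 → 2 → 7 → 3 → 1: max(2, 3, 4, 2) = 4
8 → 2 → 7 → 6 → 9 → 1: max(2, 3, 1, 6, 3) = 6
8 → 2 → 9 → 4 → 1: max(2, 4, 2, 1) = 4
8 → 2 → 9 → 1: max(2, 4, 3) = 4
8 → 2 → 7 → 6 → 9 → 4 → 1: max(2, 3, 1, 6, 2, 1) = 6
Best route has worst link 4.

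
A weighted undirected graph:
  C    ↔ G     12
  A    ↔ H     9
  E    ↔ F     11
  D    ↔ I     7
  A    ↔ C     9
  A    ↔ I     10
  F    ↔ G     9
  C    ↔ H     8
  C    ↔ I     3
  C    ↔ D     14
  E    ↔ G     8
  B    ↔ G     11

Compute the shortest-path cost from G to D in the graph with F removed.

Paths from G to D avoiding F:
G - C - D: 12 + 14 = 26
G - C - A - I - D: 12 + 9 + 10 + 7 = 38
G - C - H - A - I - D: 12 + 8 + 9 + 10 + 7 = 46
G - C - I - D: 12 + 3 + 7 = 22
Shortest: 22.

22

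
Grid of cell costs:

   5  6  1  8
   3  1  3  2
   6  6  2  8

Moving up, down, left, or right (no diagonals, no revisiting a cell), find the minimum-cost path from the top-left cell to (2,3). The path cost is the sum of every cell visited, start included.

22

Path (0,0) → (1,0) → (1,1) → (1,2) → (1,3) → (2,3): 5 + 3 + 1 + 3 + 2 + 8 = 22.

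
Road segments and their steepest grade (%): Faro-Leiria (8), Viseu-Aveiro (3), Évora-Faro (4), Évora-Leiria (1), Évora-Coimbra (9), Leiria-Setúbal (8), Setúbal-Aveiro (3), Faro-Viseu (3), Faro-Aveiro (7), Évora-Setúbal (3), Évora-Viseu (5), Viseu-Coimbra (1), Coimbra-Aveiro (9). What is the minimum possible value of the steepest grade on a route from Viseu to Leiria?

Some routes from Viseu to Leiria:
Viseu -> Faro -> Évora -> Leiria: max(3, 4, 1) = 4
Viseu -> Aveiro -> Faro -> Évora -> Leiria: max(3, 7, 4, 1) = 7
Viseu -> Aveiro -> Setúbal -> Évora -> Leiria: max(3, 3, 3, 1) = 3
Viseu -> Évora -> Leiria: max(5, 1) = 5
Viseu -> Faro -> Aveiro -> Setúbal -> Évora -> Leiria: max(3, 7, 3, 3, 1) = 7
Best route has worst link 3%.

3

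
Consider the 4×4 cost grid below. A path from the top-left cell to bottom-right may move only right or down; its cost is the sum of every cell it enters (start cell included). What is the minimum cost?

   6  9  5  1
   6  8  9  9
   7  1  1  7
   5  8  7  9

Best path: [0,0] → [1,0] → [2,0] → [2,1] → [2,2] → [2,3] → [3,3]
Cost: 6 + 6 + 7 + 1 + 1 + 7 + 9 = 37

37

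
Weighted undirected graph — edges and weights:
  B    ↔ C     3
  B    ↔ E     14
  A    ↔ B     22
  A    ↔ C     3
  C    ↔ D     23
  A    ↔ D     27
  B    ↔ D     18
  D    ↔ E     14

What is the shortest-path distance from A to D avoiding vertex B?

Routes from A to D avoiding B:
A - C - D: 3 + 23 = 26
A - D: 27
Shortest: 26.

26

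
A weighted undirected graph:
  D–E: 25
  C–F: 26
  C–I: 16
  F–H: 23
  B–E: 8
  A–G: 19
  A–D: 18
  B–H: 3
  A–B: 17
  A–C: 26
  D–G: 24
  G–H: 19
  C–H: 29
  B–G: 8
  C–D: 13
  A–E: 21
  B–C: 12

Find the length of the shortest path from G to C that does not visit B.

37

Some routes from G to C avoiding B:
G-H-F-C: 19 + 23 + 26 = 68
G-A-C: 19 + 26 = 45
G-D-C: 24 + 13 = 37
G-A-D-C: 19 + 18 + 13 = 50
G-H-C: 19 + 29 = 48
Shortest: 37.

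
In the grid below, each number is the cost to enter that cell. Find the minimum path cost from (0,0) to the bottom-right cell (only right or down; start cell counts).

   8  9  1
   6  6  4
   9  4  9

Cheapest: (0,0)→(0,1)→(0,2)→(1,2)→(2,2)
  8 + 9 + 1 + 4 + 9 = 31

31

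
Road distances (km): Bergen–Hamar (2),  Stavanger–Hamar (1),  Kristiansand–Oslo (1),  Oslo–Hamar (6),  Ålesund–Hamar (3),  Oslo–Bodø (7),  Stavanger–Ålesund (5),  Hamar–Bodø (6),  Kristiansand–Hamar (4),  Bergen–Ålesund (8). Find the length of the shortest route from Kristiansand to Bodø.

8

Paths from Kristiansand to Bodø:
Kristiansand-Oslo-Bodø: 1 + 7 = 8
Kristiansand-Hamar-Oslo-Bodø: 4 + 6 + 7 = 17
Kristiansand-Hamar-Bodø: 4 + 6 = 10
Kristiansand-Oslo-Hamar-Bodø: 1 + 6 + 6 = 13
The minimum is 8 km.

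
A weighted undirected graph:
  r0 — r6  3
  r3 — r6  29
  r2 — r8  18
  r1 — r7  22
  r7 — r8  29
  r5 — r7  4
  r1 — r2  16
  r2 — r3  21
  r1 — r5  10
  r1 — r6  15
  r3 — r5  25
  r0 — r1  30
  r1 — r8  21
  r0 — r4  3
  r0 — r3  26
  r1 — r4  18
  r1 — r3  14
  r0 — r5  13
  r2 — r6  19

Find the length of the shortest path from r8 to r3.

A few of the r8→r3 routes:
r8 → r2 → r3: 18 + 21 = 39
r8 → r1 → r3: 21 + 14 = 35
r8 → r2 → r1 → r3: 18 + 16 + 14 = 48
r8 → r7 → r5 → r1 → r3: 29 + 4 + 10 + 14 = 57
r8 → r1 → r5 → r3: 21 + 10 + 25 = 56
r8 → r7 → r5 → r3: 29 + 4 + 25 = 58
Best route has total 35.

35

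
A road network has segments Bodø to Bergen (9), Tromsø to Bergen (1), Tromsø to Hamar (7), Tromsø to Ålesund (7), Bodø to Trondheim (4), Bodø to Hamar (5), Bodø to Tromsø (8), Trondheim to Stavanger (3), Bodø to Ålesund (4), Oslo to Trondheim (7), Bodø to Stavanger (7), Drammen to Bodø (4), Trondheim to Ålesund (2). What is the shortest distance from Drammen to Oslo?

15

A few of the Drammen→Oslo routes:
Drammen - Bodø - Ålesund - Trondheim - Oslo: 4 + 4 + 2 + 7 = 17
Drammen - Bodø - Trondheim - Oslo: 4 + 4 + 7 = 15
Drammen - Bodø - Stavanger - Trondheim - Oslo: 4 + 7 + 3 + 7 = 21
Best route has total 15 mi.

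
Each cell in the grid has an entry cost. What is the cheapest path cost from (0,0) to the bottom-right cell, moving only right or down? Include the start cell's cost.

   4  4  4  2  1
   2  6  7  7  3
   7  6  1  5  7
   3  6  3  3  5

Best path: (0,0)→(0,1)→(0,2)→(0,3)→(0,4)→(1,4)→(2,4)→(3,4)
Cost: 4 + 4 + 4 + 2 + 1 + 3 + 7 + 5 = 30

30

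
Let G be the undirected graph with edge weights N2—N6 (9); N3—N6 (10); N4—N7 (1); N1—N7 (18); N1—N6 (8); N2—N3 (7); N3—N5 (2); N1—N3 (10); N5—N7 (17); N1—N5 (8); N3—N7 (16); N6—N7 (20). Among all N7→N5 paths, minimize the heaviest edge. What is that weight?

16

Checking several routes:
N7 -> N3 -> N2 -> N6 -> N1 -> N5: max(16, 7, 9, 8, 8) = 16
N7 -> N3 -> N6 -> N1 -> N5: max(16, 10, 8, 8) = 16
N7 -> N3 -> N1 -> N5: max(16, 10, 8) = 16
N7 -> N1 -> N5: max(18, 8) = 18
N7 -> N5: max(17) = 17
N7 -> N3 -> N5: max(16, 2) = 16
Smallest bottleneck: 16.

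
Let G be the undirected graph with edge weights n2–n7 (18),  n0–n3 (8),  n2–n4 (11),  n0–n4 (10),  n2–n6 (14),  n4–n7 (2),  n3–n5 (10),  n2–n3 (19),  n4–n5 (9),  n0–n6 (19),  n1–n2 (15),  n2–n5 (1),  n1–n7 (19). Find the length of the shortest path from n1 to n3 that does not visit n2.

39

Candidate routes:
n1-n7-n4-n5-n3: 19 + 2 + 9 + 10 = 40
n1-n7-n4-n0-n3: 19 + 2 + 10 + 8 = 39
Shortest: 39.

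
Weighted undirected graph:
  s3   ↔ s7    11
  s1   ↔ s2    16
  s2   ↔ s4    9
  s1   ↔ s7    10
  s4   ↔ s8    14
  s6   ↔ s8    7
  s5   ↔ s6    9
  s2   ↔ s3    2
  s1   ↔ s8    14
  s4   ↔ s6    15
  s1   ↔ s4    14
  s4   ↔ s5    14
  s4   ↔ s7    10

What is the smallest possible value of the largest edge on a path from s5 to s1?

Comparing a few candidate routes:
s5 → s6 → s8 → s1: max(9, 7, 14) = 14
s5 → s6 → s8 → s4 → s2 → s3 → s7 → s1: max(9, 7, 14, 9, 2, 11, 10) = 14
s5 → s6 → s8 → s4 → s7 → s1: max(9, 7, 14, 10, 10) = 14
s5 → s6 → s8 → s4 → s1: max(9, 7, 14, 14) = 14
s5 → s4 → s1: max(14, 14) = 14
Smallest bottleneck: 14.

14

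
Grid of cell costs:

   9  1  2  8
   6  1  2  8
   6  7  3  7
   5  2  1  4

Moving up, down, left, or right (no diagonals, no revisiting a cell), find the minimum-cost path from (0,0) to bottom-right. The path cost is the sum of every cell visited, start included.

One optimal route is r0c0 r0c1 r1c1 r1c2 r2c2 r3c2 r3c3.
Its cost is 9 + 1 + 1 + 2 + 3 + 1 + 4 = 21.

21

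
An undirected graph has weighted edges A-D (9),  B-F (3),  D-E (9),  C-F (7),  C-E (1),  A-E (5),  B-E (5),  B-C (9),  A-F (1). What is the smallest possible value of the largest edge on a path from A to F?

Checking several routes:
A → E → B → F: max(5, 5, 3) = 5
A → F: max(1) = 1
A → E → C → F: max(5, 1, 7) = 7
Smallest bottleneck: 1.

1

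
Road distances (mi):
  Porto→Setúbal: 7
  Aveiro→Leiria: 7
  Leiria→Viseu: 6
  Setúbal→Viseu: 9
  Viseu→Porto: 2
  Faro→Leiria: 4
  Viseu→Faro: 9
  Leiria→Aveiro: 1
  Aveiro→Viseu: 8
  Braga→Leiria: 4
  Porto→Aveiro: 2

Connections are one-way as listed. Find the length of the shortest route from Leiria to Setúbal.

Routes from Leiria to Setúbal:
Leiria → Aveiro → Viseu → Porto → Setúbal: 1 + 8 + 2 + 7 = 18
Leiria → Viseu → Porto → Setúbal: 6 + 2 + 7 = 15
The minimum is 15 mi.

15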